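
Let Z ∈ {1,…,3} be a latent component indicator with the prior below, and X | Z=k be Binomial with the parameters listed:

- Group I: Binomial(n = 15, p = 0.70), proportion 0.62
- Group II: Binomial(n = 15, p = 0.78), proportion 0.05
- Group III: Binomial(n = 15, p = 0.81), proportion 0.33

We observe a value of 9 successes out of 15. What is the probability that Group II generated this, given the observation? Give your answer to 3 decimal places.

Apply Bayes' rule: the posterior for each component is proportional to its prior times its likelihood at x.
Component likelihoods at x = 9 successes out of 15:
  L_I = C(15,9)·0.70^9·0.30^6 = 5005·0.0403536·0.000729 = 0.147236
  L_II = C(15,9)·0.78^9·0.22^6 = 5005·0.106869·0.00011338 = 0.0606445
  L_III = C(15,9)·0.81^9·0.19^6 = 5005·0.150095·4.70459e-05 = 0.035342
Multiply by the mixture weights:
  P(Z=I)·L_I = 0.62 × 0.147236 = 0.0912863
  P(Z=II)·L_II = 0.05 × 0.0606445 = 0.00303223
  P(Z=III)·L_III = 0.33 × 0.035342 = 0.0116629
Sum: 0.0912863 + 0.00303223 + 0.0116629 = 0.105981
P(Group II | data) ≈ 0.029

0.029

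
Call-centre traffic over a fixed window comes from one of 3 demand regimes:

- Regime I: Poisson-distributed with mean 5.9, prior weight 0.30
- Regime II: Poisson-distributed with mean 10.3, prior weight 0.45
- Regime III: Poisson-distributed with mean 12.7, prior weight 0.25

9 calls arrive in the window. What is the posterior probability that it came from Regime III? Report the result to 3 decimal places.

By Bayes' theorem, P(k | x) = w_k f_k(x) / Σ_j w_j f_j(x).
Poisson probabilities:
  f_I = 0.0653985
  f_II = 0.120931
  f_III = 0.0722654
Weight by the priors:
  w_I·f_I = 0.30 × 0.0653985 = 0.0196195
  w_II·f_II = 0.45 × 0.120931 = 0.0544191
  w_III·f_III = 0.25 × 0.0722654 = 0.0180664
Sum: 0.0196195 + 0.0544191 + 0.0180664 = 0.092105
P(Regime III | 9 calls) = 0.0180664 / 0.092105 ≈ 0.196

0.196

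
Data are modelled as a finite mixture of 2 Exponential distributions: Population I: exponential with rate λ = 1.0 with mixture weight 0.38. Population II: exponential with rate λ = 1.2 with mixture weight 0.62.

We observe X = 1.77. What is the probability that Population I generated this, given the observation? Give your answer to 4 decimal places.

0.4212

Apply Bayes' rule: the posterior for each component is proportional to its prior times its likelihood at x.
Exponential densities:
  f_I = 1.0·e^(−1.0·1.77) = 1.0·e^(−1.7700) = 0.170333
  f_II = 1.2·e^(−1.2·1.77) = 1.2·e^(−2.1240) = 0.143463
Multiply by the mixture weights:
  P(Z=I)·f_I = 0.38 × 0.170333 = 0.0647265
  P(Z=II)·f_II = 0.62 × 0.143463 = 0.088947
Normaliser: 0.0647265 + 0.088947 = 0.153674
P(Population I | 1.77) ≈ 0.4212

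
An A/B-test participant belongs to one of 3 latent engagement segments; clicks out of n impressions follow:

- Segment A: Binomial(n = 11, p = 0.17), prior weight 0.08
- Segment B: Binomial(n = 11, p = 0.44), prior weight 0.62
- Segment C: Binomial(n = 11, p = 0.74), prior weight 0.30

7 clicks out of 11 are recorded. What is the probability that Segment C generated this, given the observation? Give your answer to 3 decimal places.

0.461

The responsibility of component k is π_k f_k(x) divided by Σ_j π_j f_j(x).
Binomial probabilities:
  p_A = C(11,7)·0.17^7·0.83^4 = 330·4.10339e-06·0.474583 = 0.000642641
  p_B = C(11,7)·0.44^7·0.56^4 = 330·0.00319278·0.098345 = 0.103618
  p_C = C(11,7)·0.74^7·0.26^4 = 330·0.121513·0.00456976 = 0.183244
Weight by the priors:
  π_A·p_A = 0.08 × 0.000642641 = 5.14113e-05
  π_B·p_B = 0.62 × 0.103618 = 0.0642431
  π_C·p_C = 0.30 × 0.183244 = 0.0549732
Evidence: 5.14113e-05 + 0.0642431 + 0.0549732 = 0.119268
Responsibility of Segment C: 0.0549732 / 0.119268 ≈ 0.461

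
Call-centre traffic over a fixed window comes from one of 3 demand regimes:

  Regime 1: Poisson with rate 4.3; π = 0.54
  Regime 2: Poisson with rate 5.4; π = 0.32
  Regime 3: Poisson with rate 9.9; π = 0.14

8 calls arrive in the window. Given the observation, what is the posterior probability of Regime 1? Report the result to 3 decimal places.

Apply Bayes' rule: the posterior for each component is proportional to its prior times its likelihood at x.
Component likelihoods at x = 8 calls:
  p_1 = 0.0393333
  p_2 = 0.0809915
  p_3 = 0.114827
Weight by the priors:
  π_1·p_1 = 0.54 × 0.0393333 = 0.02124
  π_2·p_2 = 0.32 × 0.0809915 = 0.0259173
  π_3·p_3 = 0.14 × 0.114827 = 0.0160758
Normaliser: 0.02124 + 0.0259173 + 0.0160758 = 0.0632331
So the posterior for Regime 1 is 0.02124 / 0.0632331 ≈ 0.336.

0.336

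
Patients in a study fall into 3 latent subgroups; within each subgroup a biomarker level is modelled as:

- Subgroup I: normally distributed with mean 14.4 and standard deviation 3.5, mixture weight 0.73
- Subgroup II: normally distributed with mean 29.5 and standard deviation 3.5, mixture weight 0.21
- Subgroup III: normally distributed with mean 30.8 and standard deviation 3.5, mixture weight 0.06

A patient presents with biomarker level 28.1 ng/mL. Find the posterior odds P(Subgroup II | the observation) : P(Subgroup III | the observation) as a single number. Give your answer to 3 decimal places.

4.351

Posterior odds = (π_i f_i(x)) / (π_j f_j(x)); the normalising sum cancels.
Component likelihoods at x = 28.1 ng/mL:
  p_I = 5.36774e-05
  p_II = 0.10522
  p_III = 0.0846481
Odds = (0.21/0.06) × (0.10522/0.0846481) = 3.5 × 1.24303 ≈ 4.351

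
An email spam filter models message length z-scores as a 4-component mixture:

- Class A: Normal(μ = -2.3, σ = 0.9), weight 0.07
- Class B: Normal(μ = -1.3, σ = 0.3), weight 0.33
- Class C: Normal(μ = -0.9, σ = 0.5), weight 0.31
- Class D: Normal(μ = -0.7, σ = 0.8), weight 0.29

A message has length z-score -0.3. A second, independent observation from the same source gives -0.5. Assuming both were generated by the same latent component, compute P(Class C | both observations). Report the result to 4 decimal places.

By Bayes' theorem, P(k | x) = π_k f_k(x) / Σ_j π_j f_j(x).
Since both observations come from the same component, the likelihood for component k is f_k(x₁)·f_k(x₂).
  L_A = [(1/(0.9·√(2π)))·exp(−(-0.3−-2.3)²/(2·0.9²)) = 0.443269·exp(-2.46914) = 0.0375263] × [0.05999] = 0.0022512
  L_B = [(1/(0.3·√(2π)))·exp(−(-0.3−-1.3)²/(2·0.3²)) = 1.329808·exp(-5.55556) = 0.00514093] × [0.0379866] = 0.000195287
  L_C = [(1/(0.5·√(2π)))·exp(−(-0.3−-0.9)²/(2·0.5²)) = 0.797885·exp(-0.72000) = 0.388372] × [0.579383] = 0.225016
  L_D = [(1/(0.8·√(2π)))·exp(−(-0.3−-0.7)²/(2·0.8²)) = 0.498678·exp(-0.12500) = 0.440082] × [0.483335] = 0.212707
Weight by the priors:
  π_A·L_A = 0.07 × 0.0022512 = 0.000157584
  π_B·L_B = 0.33 × 0.000195287 = 6.44446e-05
  π_C·L_C = 0.31 × 0.225016 = 0.069755
  π_D·L_D = 0.29 × 0.212707 = 0.061685
Evidence: 0.000157584 + 6.44446e-05 + 0.069755 + 0.061685 = 0.131662
So the posterior for Class C is 0.069755 / 0.131662 ≈ 0.5298.

0.5298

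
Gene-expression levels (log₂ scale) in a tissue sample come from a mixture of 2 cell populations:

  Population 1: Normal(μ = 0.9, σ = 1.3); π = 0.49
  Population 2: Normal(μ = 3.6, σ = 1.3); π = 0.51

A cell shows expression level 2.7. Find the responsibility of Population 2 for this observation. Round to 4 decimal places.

Posterior ∝ prior × likelihood, so P(k | x) ∝ w_k f_k(x); normalise over all components.
Normal densities:
  L_1 = 0.117669
  L_2 = 0.241485
Prior × likelihood for each component:
  w_1·L_1 = 0.49 × 0.117669 = 0.0576576
  w_2·L_2 = 0.51 × 0.241485 = 0.123157
Normaliser: 0.0576576 + 0.123157 = 0.180815
P(Population 2 | the observation) = 0.123157 / 0.180815 ≈ 0.6811

0.6811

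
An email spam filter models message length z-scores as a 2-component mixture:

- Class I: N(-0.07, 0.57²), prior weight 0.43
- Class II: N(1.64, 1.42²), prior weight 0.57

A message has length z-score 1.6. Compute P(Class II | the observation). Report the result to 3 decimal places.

0.975

Apply Bayes' rule: the posterior for each component is proportional to its prior times its likelihood at x.
Normal densities:
  f_I = 0.00957351
  f_II = 0.280834
Unnormalised posteriors:
  P(Z=I)·f_I = 0.43 × 0.00957351 = 0.00411661
  P(Z=II)·f_II = 0.57 × 0.280834 = 0.160075
Sum: 0.00411661 + 0.160075 = 0.164192
P(Class II | data) ≈ 0.975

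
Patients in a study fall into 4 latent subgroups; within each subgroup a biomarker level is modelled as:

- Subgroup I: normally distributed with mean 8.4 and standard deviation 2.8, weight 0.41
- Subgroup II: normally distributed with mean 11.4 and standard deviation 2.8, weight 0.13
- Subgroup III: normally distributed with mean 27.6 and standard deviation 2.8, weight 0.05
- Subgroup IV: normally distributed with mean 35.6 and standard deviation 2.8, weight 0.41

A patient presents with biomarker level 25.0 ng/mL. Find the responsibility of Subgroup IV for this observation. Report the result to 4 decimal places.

Apply Bayes' rule: the posterior for each component is proportional to its prior times its likelihood at x.
Evaluate each component's likelihood at the observed value:
  f_I = 3.32254e-09
  f_II = 1.07362e-06
  f_III = 0.0925802
  f_IV = 0.000110072
Prior × likelihood for each component:
  P(Z=I)·f_I = 0.41 × 3.32254e-09 = 1.36224e-09
  P(Z=II)·f_II = 0.13 × 1.07362e-06 = 1.3957e-07
  P(Z=III)·f_III = 0.05 × 0.0925802 = 0.00462901
  P(Z=IV)·f_IV = 0.41 × 0.000110072 = 4.51296e-05
Evidence: 1.36224e-09 + 1.3957e-07 + 0.00462901 + 4.51296e-05 = 0.00467428
So the posterior for Subgroup IV is 4.51296e-05 / 0.00467428 ≈ 0.0097.

0.0097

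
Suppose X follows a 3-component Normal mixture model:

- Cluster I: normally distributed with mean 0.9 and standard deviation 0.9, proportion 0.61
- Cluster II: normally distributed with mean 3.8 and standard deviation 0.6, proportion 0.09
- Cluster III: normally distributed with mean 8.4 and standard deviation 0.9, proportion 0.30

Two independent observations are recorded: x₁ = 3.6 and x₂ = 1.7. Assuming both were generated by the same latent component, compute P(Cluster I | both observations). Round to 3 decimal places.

0.916

The responsibility of component k is w_k f_k(x) divided by Σ_j w_j f_j(x).
Since both observations come from the same component, the likelihood for component k is f_k(x₁)·f_k(x₂).
  L_I = [0.00492428] × [0.298603] = 0.0014704
  L_II = [0.628972] × [0.00145447] = 0.000914822
  L_III = [2.95145e-07] × [4.09658e-13] = 1.20908e-19
Multiply by the mixture weights:
  w_I·L_I = 0.61 × 0.0014704 = 0.000896947
  w_II·L_II = 0.09 × 0.000914822 = 8.2334e-05
  w_III·L_III = 0.30 × 1.20908e-19 = 3.62725e-20
Normaliser: 0.000896947 + 8.2334e-05 + 3.62725e-20 = 0.000979281
P(Cluster I | x₁, x₂) ≈ 0.916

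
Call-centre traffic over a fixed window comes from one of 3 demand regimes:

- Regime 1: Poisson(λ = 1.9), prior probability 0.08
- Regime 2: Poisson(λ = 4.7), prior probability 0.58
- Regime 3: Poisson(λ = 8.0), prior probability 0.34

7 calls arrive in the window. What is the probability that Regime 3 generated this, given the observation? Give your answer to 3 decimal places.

P(component k | x) = w_k·f_k(x) / marginal(x), where marginal(x) = Σ_j w_j·f_j(x).
Evaluate each component's likelihood at the observed value:
  f_1 = 0.00265268
  f_2 = 0.0914261
  f_3 = 0.139587
Prior × likelihood for each component:
  w_1·f_1 = 0.08 × 0.00265268 = 0.000212215
  w_2·f_2 = 0.58 × 0.0914261 = 0.0530272
  w_3·f_3 = 0.34 × 0.139587 = 0.0474594
Normaliser: 0.000212215 + 0.0530272 + 0.0474594 = 0.100699
So the posterior for Regime 3 is 0.0474594 / 0.100699 ≈ 0.471.

0.471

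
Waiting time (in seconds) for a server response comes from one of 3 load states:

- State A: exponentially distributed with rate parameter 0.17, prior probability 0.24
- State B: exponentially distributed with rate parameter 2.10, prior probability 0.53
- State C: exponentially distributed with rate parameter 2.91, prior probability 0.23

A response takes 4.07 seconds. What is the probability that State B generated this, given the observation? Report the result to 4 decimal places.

0.0105

Apply Bayes' rule: the posterior for each component is proportional to its prior times its likelihood at x.
Evaluate each component's likelihood at the observed value:
  p_A = 0.17·e^(−0.17·4.07) = 0.17·e^(−0.6919) = 0.0851061
  p_B = 2.10·e^(−2.10·4.07) = 2.10·e^(−8.5470) = 0.000407666
  p_C = 2.91·e^(−2.91·4.07) = 2.91·e^(−11.8437) = 2.09045e-05
Unnormalised posteriors:
  π_A·p_A = 0.24 × 0.0851061 = 0.0204255
  π_B·p_B = 0.53 × 0.000407666 = 0.000216063
  π_C·p_C = 0.23 × 2.09045e-05 = 4.80803e-06
Marginal: 0.0204255 + 0.000216063 + 4.80803e-06 = 0.0206463
Responsibility of State B: 0.000216063 / 0.0206463 ≈ 0.0105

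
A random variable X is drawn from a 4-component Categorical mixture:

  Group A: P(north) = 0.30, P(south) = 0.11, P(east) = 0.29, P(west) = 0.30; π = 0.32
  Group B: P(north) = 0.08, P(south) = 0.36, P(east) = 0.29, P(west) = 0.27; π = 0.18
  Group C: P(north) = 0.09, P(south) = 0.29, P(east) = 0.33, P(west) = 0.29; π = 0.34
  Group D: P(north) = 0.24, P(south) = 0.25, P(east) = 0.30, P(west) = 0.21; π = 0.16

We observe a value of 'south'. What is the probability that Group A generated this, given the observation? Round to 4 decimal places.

0.1475

Apply Bayes' rule: the posterior for each component is proportional to its prior times its likelihood at x.
Categorical probabilities:
  p_A = P(south | comp) = 0.11
  p_B = P(south | comp) = 0.36
  p_C = P(south | comp) = 0.29
  p_D = P(south | comp) = 0.25
Unnormalised posteriors:
  P(Z=A)·p_A = 0.32 × 0.11 = 0.0352
  P(Z=B)·p_B = 0.18 × 0.36 = 0.0648
  P(Z=C)·p_C = 0.34 × 0.29 = 0.0986
  P(Z=D)·p_D = 0.16 × 0.25 = 0.04
Normaliser: 0.0352 + 0.0648 + 0.0986 + 0.04 = 0.2386
So the posterior for Group A is 0.0352 / 0.2386 ≈ 0.1475.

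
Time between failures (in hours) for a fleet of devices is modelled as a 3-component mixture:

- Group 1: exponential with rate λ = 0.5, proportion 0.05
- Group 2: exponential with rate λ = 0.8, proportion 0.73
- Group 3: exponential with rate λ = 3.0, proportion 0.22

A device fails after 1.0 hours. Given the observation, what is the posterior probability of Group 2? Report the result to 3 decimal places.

0.845

Apply Bayes' rule: the posterior for each component is proportional to its prior times its likelihood at x.
Exponential densities:
  L_1 = 0.303265
  L_2 = 0.359463
  L_3 = 0.149361
Unnormalised posteriors:
  π_1·L_1 = 0.05 × 0.303265 = 0.0151633
  π_2·L_2 = 0.73 × 0.359463 = 0.262408
  π_3·L_3 = 0.22 × 0.149361 = 0.0328595
Evidence: 0.0151633 + 0.262408 + 0.0328595 = 0.310431
P(Group 2 | the observation) ≈ 0.845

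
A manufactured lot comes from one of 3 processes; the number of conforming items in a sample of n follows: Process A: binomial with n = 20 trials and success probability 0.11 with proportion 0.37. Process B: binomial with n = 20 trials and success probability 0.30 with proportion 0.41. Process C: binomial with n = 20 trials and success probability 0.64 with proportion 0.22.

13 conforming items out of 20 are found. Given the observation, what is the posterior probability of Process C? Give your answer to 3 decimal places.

Posterior ∝ prior × likelihood, so P(k | x) ∝ π_k f_k(x); normalise over all components.
Evaluate each component's likelihood at the observed value:
  L_A = 1.18372e-08
  L_B = 0.00101783
  L_C = 0.183599
Weight by the priors:
  π_A·L_A = 0.37 × 1.18372e-08 = 4.37976e-09
  π_B·L_B = 0.41 × 0.00101783 = 0.000417311
  π_C·L_C = 0.22 × 0.183599 = 0.0403918
Denominator: 4.37976e-09 + 0.000417311 + 0.0403918 = 0.0408092
P(Process C | 13 conforming items out of 20) ≈ 0.990

0.990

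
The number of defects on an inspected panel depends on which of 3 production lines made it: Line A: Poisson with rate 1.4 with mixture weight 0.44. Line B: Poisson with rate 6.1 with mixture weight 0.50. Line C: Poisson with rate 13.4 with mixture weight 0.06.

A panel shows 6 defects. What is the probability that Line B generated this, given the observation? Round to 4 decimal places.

The responsibility of component k is π_k f_k(x) divided by Σ_j π_j f_j(x).
Evaluate each component's likelihood at the observed value:
  p_A = e^(−1.4)·1.4^6/6! = 0.00257883
  p_B = e^(−6.1)·6.1^6/6! = 0.160491
  p_C = e^(−13.4)·13.4^6/6! = 0.0121829
Multiply by the mixture weights:
  π_A·p_A = 0.44 × 0.00257883 = 0.00113469
  π_B·p_B = 0.50 × 0.160491 = 0.0802454
  π_C·p_C = 0.06 × 0.0121829 = 0.000730973
Normaliser: 0.00113469 + 0.0802454 + 0.000730973 = 0.0821111
Responsibility of Line B: 0.0802454 / 0.0821111 ≈ 0.9773

0.9773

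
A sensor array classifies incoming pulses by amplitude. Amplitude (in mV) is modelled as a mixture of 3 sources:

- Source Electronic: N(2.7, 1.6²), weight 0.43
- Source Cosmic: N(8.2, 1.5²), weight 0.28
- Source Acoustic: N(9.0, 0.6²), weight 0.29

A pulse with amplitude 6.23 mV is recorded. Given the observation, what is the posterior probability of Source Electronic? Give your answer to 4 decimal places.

0.2302

Apply Bayes' rule: the posterior for each component is proportional to its prior times its likelihood at x.
Component likelihoods at x = 6.23 mV:
  L_Electronic = 0.0218684
  L_Cosmic = 0.112273
  L_Acoustic = 1.56519e-05
Multiply by the mixture weights:
  w_Electronic·L_Electronic = 0.43 × 0.0218684 = 0.00940342
  w_Cosmic·L_Cosmic = 0.28 × 0.112273 = 0.0314363
  w_Acoustic·L_Acoustic = 0.29 × 1.56519e-05 = 4.53905e-06
Normaliser: 0.00940342 + 0.0314363 + 4.53905e-06 = 0.0408443
P(Source Electronic | data) = 0.00940342 / 0.0408443 ≈ 0.2302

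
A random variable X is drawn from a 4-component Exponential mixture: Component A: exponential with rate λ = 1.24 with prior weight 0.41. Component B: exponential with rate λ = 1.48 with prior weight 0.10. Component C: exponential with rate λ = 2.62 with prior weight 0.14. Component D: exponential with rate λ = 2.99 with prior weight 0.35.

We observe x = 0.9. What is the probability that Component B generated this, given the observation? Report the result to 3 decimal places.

The responsibility of component k is π_k f_k(x) divided by Σ_j π_j f_j(x).
Exponential densities:
  f_A = 1.24·e^(−1.24·0.9) = 1.24·e^(−1.1160) = 0.406209
  f_B = 1.48·e^(−1.48·0.9) = 1.48·e^(−1.3320) = 0.390644
  f_C = 2.62·e^(−2.62·0.9) = 2.62·e^(−2.3580) = 0.247876
  f_D = 2.99·e^(−2.99·0.9) = 2.99·e^(−2.6910) = 0.202761
Prior × likelihood for each component:
  π_A·f_A = 0.41 × 0.406209 = 0.166545
  π_B·f_B = 0.10 × 0.390644 = 0.0390644
  π_C·f_C = 0.14 × 0.247876 = 0.0347027
  π_D·f_D = 0.35 × 0.202761 = 0.0709664
Marginal: 0.166545 + 0.0390644 + 0.0347027 + 0.0709664 = 0.311279
Responsibility of Component B: 0.0390644 / 0.311279 ≈ 0.125

0.125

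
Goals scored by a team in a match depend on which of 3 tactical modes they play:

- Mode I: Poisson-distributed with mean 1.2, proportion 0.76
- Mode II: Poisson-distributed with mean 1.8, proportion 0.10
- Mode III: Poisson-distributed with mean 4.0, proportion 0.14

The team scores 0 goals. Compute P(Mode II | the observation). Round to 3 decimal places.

0.067

By Bayes' theorem, P(k | x) = w_k f_k(x) / Σ_j w_j f_j(x).
Component likelihoods at x = 0 goals:
  f_I = e^(−1.2)·1.2^0/0! = 0.301194
  f_II = e^(−1.8)·1.8^0/0! = 0.165299
  f_III = e^(−4.0)·4.0^0/0! = 0.0183156
Prior × likelihood for each component:
  w_I·f_I = 0.76 × 0.301194 = 0.228908
  w_II·f_II = 0.10 × 0.165299 = 0.0165299
  w_III·f_III = 0.14 × 0.0183156 = 0.00256419
Marginal: 0.228908 + 0.0165299 + 0.00256419 = 0.248002
Responsibility of Mode II: 0.0165299 / 0.248002 ≈ 0.067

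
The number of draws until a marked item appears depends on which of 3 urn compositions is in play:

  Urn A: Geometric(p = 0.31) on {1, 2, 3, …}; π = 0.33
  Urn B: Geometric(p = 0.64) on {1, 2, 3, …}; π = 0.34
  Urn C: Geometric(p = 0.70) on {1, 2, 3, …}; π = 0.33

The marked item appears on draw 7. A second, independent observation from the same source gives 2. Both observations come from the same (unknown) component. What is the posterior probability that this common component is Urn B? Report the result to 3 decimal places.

The responsibility of component k is w_k f_k(x) divided by Σ_j w_j f_j(x).
Since both observations come from the same component, the likelihood for component k is f_k(x₁)·f_k(x₂).
  p_A = [0.31·(1−0.31)^6 = 0.31·0.107918 = 0.0334546] × [0.2139] = 0.00715595
  p_B = [0.64·(1−0.64)^6 = 0.64·0.00217678 = 0.00139314] × [0.2304] = 0.00032098
  p_C = [0.70·(1−0.70)^6 = 0.70·0.000729 = 0.0005103] × [0.21] = 0.000107163
Multiply by the mixture weights:
  w_A·p_A = 0.33 × 0.00715595 = 0.00236146
  w_B·p_B = 0.34 × 0.00032098 = 0.000109133
  w_C·p_C = 0.33 × 0.000107163 = 3.53638e-05
Sum: 0.00236146 + 0.000109133 + 3.53638e-05 = 0.00250596
P(Urn B | x) ≈ 0.044

0.044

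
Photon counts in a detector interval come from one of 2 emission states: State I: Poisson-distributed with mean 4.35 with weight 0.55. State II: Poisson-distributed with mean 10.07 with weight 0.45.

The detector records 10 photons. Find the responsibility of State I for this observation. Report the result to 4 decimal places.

0.0778

Posterior ∝ prior × likelihood, so P(k | x) ∝ w_k f_k(x); normalise over all components.
Evaluate each component's likelihood at the observed value:
  p_I = 0.00862876
  p_II = 0.12508
Unnormalised posteriors:
  w_I·p_I = 0.55 × 0.00862876 = 0.00474582
  w_II·p_II = 0.45 × 0.12508 = 0.0562858
Sum: 0.00474582 + 0.0562858 = 0.0610316
P(State I | 10 photons) ≈ 0.0778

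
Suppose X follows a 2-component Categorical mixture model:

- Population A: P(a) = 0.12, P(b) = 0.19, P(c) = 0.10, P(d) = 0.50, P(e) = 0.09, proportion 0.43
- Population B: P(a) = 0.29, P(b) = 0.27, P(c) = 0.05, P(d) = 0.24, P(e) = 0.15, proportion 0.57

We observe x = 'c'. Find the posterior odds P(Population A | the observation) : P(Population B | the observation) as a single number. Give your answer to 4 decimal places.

Since P(k|x) ∝ w_k f_k(x), the posterior odds are w_i f_i(x) / (w_j f_j(x)).
Categorical probabilities:
  f_A = P(c | comp) = 0.10
  f_B = P(c | comp) = 0.05
Posterior odds = (w_A·f_A) / (w_B·f_B) = (0.43·0.1) / (0.57·0.05) = 0.043 / 0.0285 ≈ 1.5088

1.5088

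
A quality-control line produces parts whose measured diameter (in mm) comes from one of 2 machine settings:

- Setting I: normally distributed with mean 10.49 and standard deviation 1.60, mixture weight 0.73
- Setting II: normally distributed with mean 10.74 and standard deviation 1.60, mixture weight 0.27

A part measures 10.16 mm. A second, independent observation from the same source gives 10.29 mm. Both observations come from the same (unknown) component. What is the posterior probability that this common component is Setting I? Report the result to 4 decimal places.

0.7447

Posterior ∝ prior × likelihood, so P(k | x) ∝ P(Z=k) f_k(x); normalise over all components.
Since both observations come from the same component, the likelihood for component k is f_k(x₁)·f_k(x₂).
  f_I = [0.244092] × [0.247399] = 0.0603879
  f_II = [0.233483] × [0.23967] = 0.0559589
Weight by the priors:
  P(Z=I)·f_I = 0.73 × 0.0603879 = 0.0440832
  P(Z=II)·f_II = 0.27 × 0.0559589 = 0.0151089
Denominator: 0.0440832 + 0.0151089 = 0.0591921
Responsibility of Setting I: 0.0440832 / 0.0591921 ≈ 0.7447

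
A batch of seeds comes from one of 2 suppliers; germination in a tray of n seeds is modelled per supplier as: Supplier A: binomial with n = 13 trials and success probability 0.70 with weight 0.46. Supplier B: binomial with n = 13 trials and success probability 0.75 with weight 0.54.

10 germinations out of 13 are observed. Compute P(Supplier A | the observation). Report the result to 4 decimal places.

P(component k | x) = w_k·f_k(x) / marginal(x), where marginal(x) = Σ_j w_j·f_j(x).
Evaluate each component's likelihood at the observed value:
  L_A = C(13,10)·0.70^10·0.30^3 = 286·0.0282475·0.027 = 0.218127
  L_B = C(13,10)·0.75^10·0.25^3 = 286·0.0563135·0.015625 = 0.251651
Weight by the priors:
  w_A·L_A = 0.46 × 0.218127 = 0.100339
  w_B·L_B = 0.54 × 0.251651 = 0.135892
Denominator: 0.100339 + 0.135892 = 0.23623
P(Supplier A | the observation) = 0.100339 / 0.23623 ≈ 0.4247

0.4247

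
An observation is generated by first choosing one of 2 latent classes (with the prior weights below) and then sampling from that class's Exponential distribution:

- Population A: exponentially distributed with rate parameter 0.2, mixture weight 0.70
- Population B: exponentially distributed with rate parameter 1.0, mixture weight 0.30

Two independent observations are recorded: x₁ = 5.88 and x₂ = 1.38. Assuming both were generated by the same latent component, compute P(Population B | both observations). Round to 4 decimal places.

0.0312

P(component k | x) = π_k·f_k(x) / marginal(x), where marginal(x) = Σ_j π_j·f_j(x).
Since both observations come from the same component, the likelihood for component k is f_k(x₁)·f_k(x₂).
  L_A = [0.2·e^(−0.2·5.88) = 0.2·e^(−1.1760) = 0.0617021] × [0.151763] = 0.00936406
  L_B = [1.0·e^(−1.0·5.88) = 1.0·e^(−5.8800) = 0.00279479] × [0.251579] = 0.000703108
Prior × likelihood for each component:
  π_A·L_A = 0.70 × 0.00936406 = 0.00655485
  π_B·L_B = 0.30 × 0.000703108 = 0.000210932
Evidence: 0.00655485 + 0.000210932 = 0.00676578
Responsibility of Population B: 0.000210932 / 0.00676578 ≈ 0.0312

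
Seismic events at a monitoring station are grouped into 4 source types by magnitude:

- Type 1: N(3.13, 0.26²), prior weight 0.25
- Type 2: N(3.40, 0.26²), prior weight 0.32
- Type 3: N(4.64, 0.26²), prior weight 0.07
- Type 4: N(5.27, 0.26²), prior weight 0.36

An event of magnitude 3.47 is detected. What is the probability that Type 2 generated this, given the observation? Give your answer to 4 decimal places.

P(component k | x) = P(Z=k)·f_k(x) / marginal(x), where marginal(x) = Σ_j P(Z=j)·f_j(x).
Evaluate each component's likelihood at the observed value:
  f_1 = 0.652532
  f_2 = 1.47978
  f_3 = 6.14759e-05
  f_4 = 6.00189e-11
Multiply by the mixture weights:
  P(Z=1)·f_1 = 0.25 × 0.652532 = 0.163133
  P(Z=2)·f_2 = 0.32 × 1.47978 = 0.473529
  P(Z=3)·f_3 = 0.07 × 6.14759e-05 = 4.30331e-06
  P(Z=4)·f_4 = 0.36 × 6.00189e-11 = 2.16068e-11
Normaliser: 0.163133 + 0.473529 + 4.30331e-06 + 2.16068e-11 = 0.636667
Responsibility of Type 2: 0.473529 / 0.636667 ≈ 0.7438

0.7438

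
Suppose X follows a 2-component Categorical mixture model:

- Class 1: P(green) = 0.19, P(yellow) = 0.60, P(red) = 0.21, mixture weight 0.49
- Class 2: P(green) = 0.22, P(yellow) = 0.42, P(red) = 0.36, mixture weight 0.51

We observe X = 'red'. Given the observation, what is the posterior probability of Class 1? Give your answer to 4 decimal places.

Posterior ∝ prior × likelihood, so P(k | x) ∝ π_k f_k(x); normalise over all components.
Evaluate each component's likelihood at the observed value:
  f_1 = 0.21
  f_2 = 0.36
Unnormalised posteriors:
  π_1·f_1 = 0.49 × 0.21 = 0.1029
  π_2·f_2 = 0.51 × 0.36 = 0.1836
Normaliser: 0.1029 + 0.1836 = 0.2865
So the posterior for Class 1 is 0.1029 / 0.2865 ≈ 0.3592.

0.3592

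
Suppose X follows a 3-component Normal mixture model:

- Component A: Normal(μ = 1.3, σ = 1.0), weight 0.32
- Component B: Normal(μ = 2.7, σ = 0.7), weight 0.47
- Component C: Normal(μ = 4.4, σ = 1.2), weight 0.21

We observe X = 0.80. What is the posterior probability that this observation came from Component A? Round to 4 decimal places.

Apply Bayes' rule: the posterior for each component is proportional to its prior times its likelihood at x.
Evaluate each component's likelihood at the observed value:
  p_A = (1/(1.0·√(2π)))·exp(−(0.80−1.3)²/(2·1.0²)) = 0.398942·exp(-0.12500) = 0.352065
  p_B = (1/(0.7·√(2π)))·exp(−(0.80−2.7)²/(2·0.7²)) = 0.569918·exp(-3.68367) = 0.0143223
  p_C = (1/(1.2·√(2π)))·exp(−(0.80−4.4)²/(2·1.2²)) = 0.332452·exp(-4.50000) = 0.00369321
Unnormalised posteriors:
  π_A·p_A = 0.32 × 0.352065 = 0.112661
  π_B·p_B = 0.47 × 0.0143223 = 0.00673148
  π_C·p_C = 0.21 × 0.00369321 = 0.000775573
Marginal: 0.112661 + 0.00673148 + 0.000775573 = 0.120168
So the posterior for Component A is 0.112661 / 0.120168 ≈ 0.9375.

0.9375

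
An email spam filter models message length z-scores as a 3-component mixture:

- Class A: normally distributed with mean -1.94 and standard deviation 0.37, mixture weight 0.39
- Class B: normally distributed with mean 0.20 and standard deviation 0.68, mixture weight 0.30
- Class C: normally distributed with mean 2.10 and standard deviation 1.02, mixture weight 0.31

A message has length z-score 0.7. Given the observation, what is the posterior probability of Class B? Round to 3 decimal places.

0.740

P(component k | x) = w_k·f_k(x) / marginal(x), where marginal(x) = Σ_j w_j·f_j(x).
Evaluate each component's likelihood at the observed value:
  L_A = (1/(0.37·√(2π)))·exp(−(0.7−-1.94)²/(2·0.37²)) = 1.078222·exp(-25.45508) = 9.49968e-12
  L_B = (1/(0.68·√(2π)))·exp(−(0.7−0.20)²/(2·0.68²)) = 0.586680·exp(-0.27033) = 0.447712
  L_C = (1/(1.02·√(2π)))·exp(−(0.7−2.10)²/(2·1.02²)) = 0.391120·exp(-0.94195) = 0.152485
Multiply by the mixture weights:
  w_A·L_A = 0.39 × 9.49968e-12 = 3.70488e-12
  w_B·L_B = 0.30 × 0.447712 = 0.134314
  w_C·L_C = 0.31 × 0.152485 = 0.0472705
Marginal: 3.70488e-12 + 0.134314 + 0.0472705 = 0.181584
Responsibility of Class B: 0.134314 / 0.181584 ≈ 0.740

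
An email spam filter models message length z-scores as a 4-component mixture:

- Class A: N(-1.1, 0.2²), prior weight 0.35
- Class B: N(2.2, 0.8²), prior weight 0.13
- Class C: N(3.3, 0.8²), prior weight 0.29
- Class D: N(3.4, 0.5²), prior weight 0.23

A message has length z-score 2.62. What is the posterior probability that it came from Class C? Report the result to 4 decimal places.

The responsibility of component k is π_k f_k(x) divided by Σ_j π_j f_j(x).
Evaluate each component's likelihood at the observed value:
  L_A = (1/(0.2·√(2π)))·exp(−(2.62−-1.1)²/(2·0.2²)) = 1.994711·exp(-172.98000) = 1.49838e-75
  L_B = (1/(0.8·√(2π)))·exp(−(2.62−2.2)²/(2·0.8²)) = 0.498678·exp(-0.13781) = 0.434479
  L_C = (1/(0.8·√(2π)))·exp(−(2.62−3.3)²/(2·0.8²)) = 0.498678·exp(-0.36125) = 0.347481
  L_D = (1/(0.5·√(2π)))·exp(−(2.62−3.4)²/(2·0.5²)) = 0.797885·exp(-1.21680) = 0.236315
Weight by the priors:
  π_A·L_A = 0.35 × 1.49838e-75 = 5.24431e-76
  π_B·L_B = 0.13 × 0.434479 = 0.0564823
  π_C·L_C = 0.29 × 0.347481 = 0.10077
  π_D·L_D = 0.23 × 0.236315 = 0.0543524
Denominator: 5.24431e-76 + 0.0564823 + 0.10077 + 0.0543524 = 0.211604
So the posterior for Class C is 0.10077 / 0.211604 ≈ 0.4762.

0.4762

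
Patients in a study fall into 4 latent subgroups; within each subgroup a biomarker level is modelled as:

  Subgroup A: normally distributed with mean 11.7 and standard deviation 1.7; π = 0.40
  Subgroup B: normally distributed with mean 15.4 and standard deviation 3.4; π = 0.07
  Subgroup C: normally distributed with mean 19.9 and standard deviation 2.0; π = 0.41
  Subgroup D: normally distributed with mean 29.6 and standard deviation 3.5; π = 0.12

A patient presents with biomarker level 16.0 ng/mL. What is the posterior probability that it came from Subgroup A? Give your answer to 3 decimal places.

By Bayes' theorem, P(k | x) = P(Z=k) f_k(x) / Σ_j P(Z=j) f_j(x).
Normal densities:
  f_A = 0.00957568
  f_B = 0.115523
  f_C = 0.0297974
  f_D = 6.00046e-05
Multiply by the mixture weights:
  P(Z=A)·f_A = 0.40 × 0.00957568 = 0.00383027
  P(Z=B)·f_B = 0.07 × 0.115523 = 0.00808662
  P(Z=C)·f_C = 0.41 × 0.0297974 = 0.0122169
  P(Z=D)·f_D = 0.12 × 6.00046e-05 = 7.20055e-06
Normaliser: 0.00383027 + 0.00808662 + 0.0122169 + 7.20055e-06 = 0.024141
P(Subgroup A | 16.0 ng/mL) ≈ 0.159

0.159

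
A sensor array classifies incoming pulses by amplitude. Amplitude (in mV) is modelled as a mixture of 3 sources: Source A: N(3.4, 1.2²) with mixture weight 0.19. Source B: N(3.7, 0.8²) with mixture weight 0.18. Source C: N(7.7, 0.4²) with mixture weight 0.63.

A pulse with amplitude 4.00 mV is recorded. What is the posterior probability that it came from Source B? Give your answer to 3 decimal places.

0.600

P(component k | x) = π_k·f_k(x) / marginal(x), where marginal(x) = Σ_j π_j·f_j(x).
Normal densities:
  L_A = 0.293388
  L_B = 0.464819
  L_C = 2.62536e-19
Multiply by the mixture weights:
  π_A·L_A = 0.19 × 0.293388 = 0.0557437
  π_B·L_B = 0.18 × 0.464819 = 0.0836674
  π_C·L_C = 0.63 × 2.62536e-19 = 1.65398e-19
Denominator: 0.0557437 + 0.0836674 + 1.65398e-19 = 0.139411
Responsibility of Source B: 0.0836674 / 0.139411 ≈ 0.600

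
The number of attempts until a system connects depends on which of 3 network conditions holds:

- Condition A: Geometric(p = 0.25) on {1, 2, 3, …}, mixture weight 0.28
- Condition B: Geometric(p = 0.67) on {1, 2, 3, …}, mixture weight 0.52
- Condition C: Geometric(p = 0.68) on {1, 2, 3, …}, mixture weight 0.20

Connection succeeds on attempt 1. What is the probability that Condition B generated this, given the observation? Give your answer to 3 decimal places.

0.628

Apply Bayes' rule: the posterior for each component is proportional to its prior times its likelihood at x.
Geometric probabilities:
  L_A = 0.25
  L_B = 0.67
  L_C = 0.68
Unnormalised posteriors:
  π_A·L_A = 0.28 × 0.25 = 0.07
  π_B·L_B = 0.52 × 0.67 = 0.3484
  π_C·L_C = 0.20 × 0.68 = 0.136
Evidence: 0.07 + 0.3484 + 0.136 = 0.5544
Responsibility of Condition B: 0.3484 / 0.5544 ≈ 0.628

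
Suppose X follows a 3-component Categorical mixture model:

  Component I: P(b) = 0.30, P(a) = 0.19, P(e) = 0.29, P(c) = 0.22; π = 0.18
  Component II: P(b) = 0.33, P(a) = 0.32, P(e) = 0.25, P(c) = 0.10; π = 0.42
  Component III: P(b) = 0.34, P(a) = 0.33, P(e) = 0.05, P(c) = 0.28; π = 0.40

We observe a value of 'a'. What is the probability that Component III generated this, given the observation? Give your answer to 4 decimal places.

0.4391

The responsibility of component k is w_k f_k(x) divided by Σ_j w_j f_j(x).
Categorical probabilities:
  L_I = 0.19
  L_II = 0.32
  L_III = 0.33
Weight by the priors:
  w_I·L_I = 0.18 × 0.19 = 0.0342
  w_II·L_II = 0.42 × 0.32 = 0.1344
  w_III·L_III = 0.40 × 0.33 = 0.132
Evidence: 0.0342 + 0.1344 + 0.132 = 0.3006
Responsibility of Component III: 0.132 / 0.3006 ≈ 0.4391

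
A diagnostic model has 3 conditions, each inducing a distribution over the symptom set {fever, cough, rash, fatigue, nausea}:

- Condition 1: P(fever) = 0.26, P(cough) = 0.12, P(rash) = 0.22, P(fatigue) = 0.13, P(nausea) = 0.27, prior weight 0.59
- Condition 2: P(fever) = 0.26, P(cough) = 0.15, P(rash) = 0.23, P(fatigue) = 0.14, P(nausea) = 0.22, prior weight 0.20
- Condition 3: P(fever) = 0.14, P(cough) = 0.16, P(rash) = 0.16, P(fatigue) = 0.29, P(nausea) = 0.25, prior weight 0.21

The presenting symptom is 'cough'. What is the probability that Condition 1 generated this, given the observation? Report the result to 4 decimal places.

Apply Bayes' rule: the posterior for each component is proportional to its prior times its likelihood at x.
Component likelihoods at x = 'cough':
  p_1 = P(cough | comp) = 0.12
  p_2 = P(cough | comp) = 0.15
  p_3 = P(cough | comp) = 0.16
Unnormalised posteriors:
  π_1·p_1 = 0.59 × 0.12 = 0.0708
  π_2·p_2 = 0.20 × 0.15 = 0.03
  π_3·p_3 = 0.21 × 0.16 = 0.0336
Marginal: 0.0708 + 0.03 + 0.0336 = 0.1344
So the posterior for Condition 1 is 0.0708 / 0.1344 ≈ 0.5268.

0.5268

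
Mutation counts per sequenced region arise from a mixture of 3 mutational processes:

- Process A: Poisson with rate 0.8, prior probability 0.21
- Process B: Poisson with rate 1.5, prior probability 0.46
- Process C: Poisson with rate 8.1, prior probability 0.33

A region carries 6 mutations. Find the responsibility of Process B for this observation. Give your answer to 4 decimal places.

By Bayes' theorem, P(k | x) = π_k f_k(x) / Σ_j π_j f_j(x).
Component likelihoods at x = 6 mutations:
  f_A = 0.000163596
  f_B = 0.00352999
  f_C = 0.119067
Weight by the priors:
  π_A·f_A = 0.21 × 0.000163596 = 3.43551e-05
  π_B·f_B = 0.46 × 0.00352999 = 0.00162379
  π_C·f_C = 0.33 × 0.119067 = 0.0392922
Denominator: 3.43551e-05 + 0.00162379 + 0.0392922 = 0.0409503
Responsibility of Process B: 0.00162379 / 0.0409503 ≈ 0.0397

0.0397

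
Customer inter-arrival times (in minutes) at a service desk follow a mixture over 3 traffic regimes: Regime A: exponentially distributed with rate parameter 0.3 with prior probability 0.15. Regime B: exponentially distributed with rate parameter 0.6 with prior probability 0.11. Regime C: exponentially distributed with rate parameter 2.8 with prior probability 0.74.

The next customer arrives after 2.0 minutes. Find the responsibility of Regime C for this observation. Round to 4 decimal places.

0.1467

P(component k | x) = π_k·f_k(x) / marginal(x), where marginal(x) = Σ_j π_j·f_j(x).
Evaluate each component's likelihood at the observed value:
  L_A = 0.3·e^(−0.3·2.0) = 0.3·e^(−0.6000) = 0.164643
  L_B = 0.6·e^(−0.6·2.0) = 0.6·e^(−1.2000) = 0.180717
  L_C = 2.8·e^(−2.8·2.0) = 2.8·e^(−5.6000) = 0.010354
Weight by the priors:
  π_A·L_A = 0.15 × 0.164643 = 0.0246965
  π_B·L_B = 0.11 × 0.180717 = 0.0198788
  π_C·L_C = 0.74 × 0.010354 = 0.00766197
Marginal: 0.0246965 + 0.0198788 + 0.00766197 = 0.0522373
Responsibility of Regime C: 0.00766197 / 0.0522373 ≈ 0.1467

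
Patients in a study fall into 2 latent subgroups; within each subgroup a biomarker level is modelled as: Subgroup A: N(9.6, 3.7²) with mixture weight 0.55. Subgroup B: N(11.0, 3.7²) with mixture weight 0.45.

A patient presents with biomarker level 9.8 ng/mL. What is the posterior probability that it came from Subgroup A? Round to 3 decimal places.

0.563

Posterior ∝ prior × likelihood, so P(k | x) ∝ π_k f_k(x); normalise over all components.
Evaluate each component's likelihood at the observed value:
  p_A = 0.107665
  p_B = 0.102298
Weight by the priors:
  π_A·p_A = 0.55 × 0.107665 = 0.0592157
  π_B·p_B = 0.45 × 0.102298 = 0.0460341
Denominator: 0.0592157 + 0.0460341 = 0.10525
P(Subgroup A | x) = 0.0592157 / 0.10525 ≈ 0.563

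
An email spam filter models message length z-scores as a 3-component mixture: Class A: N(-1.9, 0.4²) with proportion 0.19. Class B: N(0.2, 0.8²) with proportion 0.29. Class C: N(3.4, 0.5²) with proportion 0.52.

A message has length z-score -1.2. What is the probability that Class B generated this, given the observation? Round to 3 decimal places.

0.433

By Bayes' theorem, P(k | x) = π_k f_k(x) / Σ_j π_j f_j(x).
Normal densities:
  L_A = 0.215693
  L_B = 0.107847
  L_C = 3.33118e-19
Weight by the priors:
  π_A·L_A = 0.19 × 0.215693 = 0.0409817
  π_B·L_B = 0.29 × 0.107847 = 0.0312755
  π_C·L_C = 0.52 × 3.33118e-19 = 1.73221e-19
Normaliser: 0.0409817 + 0.0312755 + 1.73221e-19 = 0.0722573
Responsibility of Class B: 0.0312755 / 0.0722573 ≈ 0.433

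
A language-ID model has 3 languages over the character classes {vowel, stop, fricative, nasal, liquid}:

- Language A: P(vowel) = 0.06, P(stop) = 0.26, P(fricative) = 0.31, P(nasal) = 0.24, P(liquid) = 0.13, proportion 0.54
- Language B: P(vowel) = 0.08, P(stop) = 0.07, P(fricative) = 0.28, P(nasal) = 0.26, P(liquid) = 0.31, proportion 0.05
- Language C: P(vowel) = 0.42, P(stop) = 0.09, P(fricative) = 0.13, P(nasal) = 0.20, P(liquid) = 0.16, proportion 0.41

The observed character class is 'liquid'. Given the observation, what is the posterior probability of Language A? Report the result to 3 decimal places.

Apply Bayes' rule: the posterior for each component is proportional to its prior times its likelihood at x.
Categorical probabilities:
  L_A = 0.13
  L_B = 0.31
  L_C = 0.16
Multiply by the mixture weights:
  π_A·L_A = 0.54 × 0.13 = 0.0702
  π_B·L_B = 0.05 × 0.31 = 0.0155
  π_C·L_C = 0.41 × 0.16 = 0.0656
Denominator: 0.0702 + 0.0155 + 0.0656 = 0.1513
So the posterior for Language A is 0.0702 / 0.1513 ≈ 0.464.

0.464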